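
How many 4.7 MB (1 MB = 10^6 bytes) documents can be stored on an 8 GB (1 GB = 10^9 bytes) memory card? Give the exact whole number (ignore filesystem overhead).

Capacity: 8 GB = 8,000,000,000 bytes
Per item: 4.7 MB = 4,700,000 bytes
⌊8,000,000,000 / 4,700,000⌋ = 1,702

1,702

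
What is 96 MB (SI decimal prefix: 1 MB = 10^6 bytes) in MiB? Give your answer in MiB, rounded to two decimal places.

96 MB = 96 × 10^6 bytes = 96,000,000 bytes
1 MiB = 1,048,576 bytes
96,000,000 / 1,048,576 = 91.55 MiB

91.55 MiB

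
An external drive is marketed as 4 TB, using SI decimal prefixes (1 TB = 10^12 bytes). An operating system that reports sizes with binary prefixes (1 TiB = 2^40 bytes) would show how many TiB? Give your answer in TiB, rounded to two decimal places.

4 TB × 1,000,000,000,000 bytes/TB = 4,000,000,000,000 bytes
1 TiB = 1,099,511,627,776 bytes
4,000,000,000,000 / 1,099,511,627,776 = 3.64 TiB

3.64 TiB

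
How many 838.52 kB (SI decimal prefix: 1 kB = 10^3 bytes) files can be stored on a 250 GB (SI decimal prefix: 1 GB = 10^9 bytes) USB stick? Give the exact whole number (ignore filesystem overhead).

298,144

Capacity: 250 GB = 250,000,000,000 bytes
Per item: 838.52 kB = 838,520 bytes
⌊250,000,000,000 / 838,520⌋ = 298,144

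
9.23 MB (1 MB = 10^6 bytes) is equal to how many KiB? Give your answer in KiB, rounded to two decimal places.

9.23 MB = 9.23 × 10^6 bytes = 9,230,000 bytes
1 KiB = 2^10 bytes = 1,024 bytes
9,230,000 / 1,024 = 9,013.67 KiB

9,013.67 KiB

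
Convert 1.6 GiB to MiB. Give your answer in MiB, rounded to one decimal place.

1,638.4 MiB

1.6 GiB = 1.6 × 2^30 bytes = 1,717,986,918.4 bytes
1 MiB = 2^20 bytes = 1,048,576 bytes
1,717,986,918.4 / 1,048,576 = 1,638.4 MiB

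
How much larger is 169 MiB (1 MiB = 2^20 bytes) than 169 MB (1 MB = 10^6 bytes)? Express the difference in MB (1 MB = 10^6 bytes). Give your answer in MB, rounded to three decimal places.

8.209 MB

169 MiB = 169 × 1,048,576 = 177,209,344 bytes
169 MB = 169 × 1,000,000 = 169,000,000 bytes
difference = 8,209,344 bytes
8,209,344 / 1,000,000 = 8.209 MB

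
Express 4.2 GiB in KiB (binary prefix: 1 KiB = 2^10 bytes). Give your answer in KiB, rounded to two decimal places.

4.2 GiB = 4.2 × 2^30 bytes = 4,509,715,660.8 bytes
1 KiB = 2^10 bytes = 1,024 bytes
4,509,715,660.8 / 1,024 = 4,404,019.20 KiB

4,404,019.20 KiB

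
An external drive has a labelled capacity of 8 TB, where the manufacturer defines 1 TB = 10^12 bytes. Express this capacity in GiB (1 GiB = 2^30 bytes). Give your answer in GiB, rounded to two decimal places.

8 TB × 1,000,000,000,000 bytes/TB = 8,000,000,000,000 bytes
1 GiB = 2^30 bytes = 1,073,741,824 bytes
8,000,000,000,000 / 1,073,741,824 = 7,450.58 GiB

7,450.58 GiB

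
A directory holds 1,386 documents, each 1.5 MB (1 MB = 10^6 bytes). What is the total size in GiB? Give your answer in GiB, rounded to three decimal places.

1.936 GiB

Total = 1,386 × 1.5 MB = 2079 MB
= 2079 × 1,000,000 bytes = 2,079,000,000 bytes
1 GiB = 1,073,741,824 bytes
2,079,000,000 / 1,073,741,824 = 1.936 GiB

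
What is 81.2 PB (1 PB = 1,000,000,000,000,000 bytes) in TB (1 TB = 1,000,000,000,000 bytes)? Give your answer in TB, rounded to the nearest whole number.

81.2 PB × 1,000,000,000,000,000 bytes/PB = 81,200,000,000,000,000 bytes
1 TB = 10^12 bytes = 1,000,000,000,000 bytes
81,200,000,000,000,000 / 1,000,000,000,000 = 81,200 TB

81,200 TB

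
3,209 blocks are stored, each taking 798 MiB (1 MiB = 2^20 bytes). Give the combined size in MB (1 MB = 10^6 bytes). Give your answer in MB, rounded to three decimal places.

Total = 3,209 × 798 MiB = 2,560,782 MiB
= 2,560,782 × 1,048,576 bytes = 2,685,174,546,432 bytes
1 MB = 1,000,000 bytes
2,685,174,546,432 / 1,000,000 = 2,685,174.546 MB

2,685,174.546 MB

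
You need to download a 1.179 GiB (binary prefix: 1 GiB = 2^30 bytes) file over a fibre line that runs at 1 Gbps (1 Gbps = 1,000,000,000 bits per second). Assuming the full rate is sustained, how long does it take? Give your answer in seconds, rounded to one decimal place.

10.1 seconds

1.179 GiB = 1,265,941,610.496 bytes = 10,127,532,883.968 bits
1 Gbps = 1,000,000,000 bits/s
time = 10,127,532,883.968 / 1,000,000,000 = 10.1 s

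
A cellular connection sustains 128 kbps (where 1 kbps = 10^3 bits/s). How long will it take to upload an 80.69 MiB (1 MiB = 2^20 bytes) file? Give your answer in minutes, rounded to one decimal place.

88.1 minutes

80.69 MiB = 84,609,597.44 bytes = 676,876,779.52 bits
128 kbps = 128,000 bits/s
time = 676,876,779.52 / 128,000 = 5,288.10 s
5,288.10 s / 60 = 88.1 minutes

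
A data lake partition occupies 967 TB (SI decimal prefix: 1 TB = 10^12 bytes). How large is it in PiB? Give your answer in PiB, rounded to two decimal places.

0.86 PiB

967 TB = 967 × 10^12 bytes = 967,000,000,000,000 bytes
1 PiB = 2^50 bytes = 1,125,899,906,842,624 bytes
967,000,000,000,000 / 1,125,899,906,842,624 = 0.86 PiB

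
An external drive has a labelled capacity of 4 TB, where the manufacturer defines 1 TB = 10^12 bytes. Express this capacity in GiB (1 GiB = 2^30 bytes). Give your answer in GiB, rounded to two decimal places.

3,725.29 GiB

4 TB = 4 × 10^12 bytes = 4,000,000,000,000 bytes
1 GiB = 2^30 bytes = 1,073,741,824 bytes
4,000,000,000,000 / 1,073,741,824 = 3,725.29 GiB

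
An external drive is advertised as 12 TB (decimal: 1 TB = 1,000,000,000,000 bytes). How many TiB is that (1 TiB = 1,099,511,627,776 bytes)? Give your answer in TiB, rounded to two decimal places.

10.91 TiB

12 TB × 1,000,000,000,000 bytes/TB = 12,000,000,000,000 bytes
1 TiB = 2^40 bytes = 1,099,511,627,776 bytes
12,000,000,000,000 / 1,099,511,627,776 = 10.91 TiB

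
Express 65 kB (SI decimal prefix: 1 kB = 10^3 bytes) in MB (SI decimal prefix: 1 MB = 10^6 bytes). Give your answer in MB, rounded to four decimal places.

0.0650 MB

65 kB = 65 × 10^3 bytes = 65,000 bytes
1 MB = 10^6 bytes = 1,000,000 bytes
65,000 / 1,000,000 = 0.0650 MB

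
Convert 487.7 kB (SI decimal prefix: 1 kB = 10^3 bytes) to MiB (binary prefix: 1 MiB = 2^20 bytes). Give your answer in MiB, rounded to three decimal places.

487.7 kB = 487.7 × 10^3 bytes = 487,700 bytes
1 MiB = 1,048,576 bytes
487,700 / 1,048,576 = 0.465 MiB

0.465 MiB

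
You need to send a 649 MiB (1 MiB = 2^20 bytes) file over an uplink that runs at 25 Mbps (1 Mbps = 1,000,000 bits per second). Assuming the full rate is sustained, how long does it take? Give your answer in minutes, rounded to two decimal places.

649 MiB = 680,525,824 bytes = 5,444,206,592 bits
25 Mbps = 25,000,000 bits/s
time = 5,444,206,592 / 25,000,000 = 217.768 s
217.768 s / 60 = 3.63 minutes

3.63 minutes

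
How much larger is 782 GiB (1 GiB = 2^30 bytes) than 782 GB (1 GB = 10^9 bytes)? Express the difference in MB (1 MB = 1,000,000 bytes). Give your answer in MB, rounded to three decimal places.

57,666.106 MB

782 GiB = 782 × 1,073,741,824 = 839,666,106,368 bytes
782 GB = 782 × 1,000,000,000 = 782,000,000,000 bytes
difference = 57,666,106,368 bytes
57,666,106,368 / 1,000,000 = 57,666.106 MB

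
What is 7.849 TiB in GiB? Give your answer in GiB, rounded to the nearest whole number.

8,037 GiB

7.849 TiB × 1,099,511,627,776 bytes/TiB = 8,630,066,766,413.824 bytes
1 GiB = 2^30 bytes = 1,073,741,824 bytes
8,630,066,766,413.824 / 1,073,741,824 = 8,037 GiB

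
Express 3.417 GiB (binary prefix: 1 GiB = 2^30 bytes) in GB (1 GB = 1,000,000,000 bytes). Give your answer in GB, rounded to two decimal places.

3.417 GiB = 3.417 × 2^30 bytes = 3,668,975,812.608 bytes
1 GB = 10^9 bytes = 1,000,000,000 bytes
3,668,975,812.608 / 1,000,000,000 = 3.67 GB

3.67 GB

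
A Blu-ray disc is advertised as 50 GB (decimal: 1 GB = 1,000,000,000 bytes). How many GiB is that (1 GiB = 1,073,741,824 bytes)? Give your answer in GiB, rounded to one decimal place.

46.6 GiB

50 GB = 50 × 10^9 bytes = 50,000,000,000 bytes
1 GiB = 1,073,741,824 bytes
50,000,000,000 / 1,073,741,824 = 46.6 GiB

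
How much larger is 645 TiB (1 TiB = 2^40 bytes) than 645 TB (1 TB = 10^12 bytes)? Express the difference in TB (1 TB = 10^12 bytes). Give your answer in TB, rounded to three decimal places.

645 TiB = 645 × 1,099,511,627,776 = 709,184,999,915,520 bytes
645 TB = 645 × 1,000,000,000,000 = 645,000,000,000,000 bytes
difference = 64,184,999,915,520 bytes
64,184,999,915,520 / 1,000,000,000,000 = 64.185 TB

64.185 TB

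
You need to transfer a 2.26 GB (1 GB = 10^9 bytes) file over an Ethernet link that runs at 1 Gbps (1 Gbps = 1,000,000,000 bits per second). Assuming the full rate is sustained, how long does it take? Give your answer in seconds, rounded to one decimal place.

2.26 GB = 2,260,000,000 bytes = 18,080,000,000 bits
1 Gbps = 1,000,000,000 bits/s
time = 18,080,000,000 / 1,000,000,000 = 18.1 s

18.1 seconds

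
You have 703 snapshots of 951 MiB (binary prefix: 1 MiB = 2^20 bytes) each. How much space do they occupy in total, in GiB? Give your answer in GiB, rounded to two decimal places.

Total = 703 × 951 MiB = 668,553 MiB
= 668,553 × 1,048,576 bytes = 701,028,630,528 bytes
1 GiB = 1,073,741,824 bytes
701,028,630,528 / 1,073,741,824 = 652.88 GiB

652.88 GiB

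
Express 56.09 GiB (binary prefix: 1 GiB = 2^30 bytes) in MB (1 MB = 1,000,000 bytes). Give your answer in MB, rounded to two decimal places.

56.09 GiB = 56.09 × 2^30 bytes = 60,226,178,908.16 bytes
1 MB = 10^6 bytes = 1,000,000 bytes
60,226,178,908.16 / 1,000,000 = 60,226.18 MB

60,226.18 MB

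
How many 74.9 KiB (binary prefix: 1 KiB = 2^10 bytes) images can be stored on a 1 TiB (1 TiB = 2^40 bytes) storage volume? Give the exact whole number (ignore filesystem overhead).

14,335,671

Capacity: 1 TiB = 1,099,511,627,776 bytes
Per item: 74.9 KiB = 76,697.6 bytes
⌊1,099,511,627,776 / 76,697.6⌋ = 14,335,671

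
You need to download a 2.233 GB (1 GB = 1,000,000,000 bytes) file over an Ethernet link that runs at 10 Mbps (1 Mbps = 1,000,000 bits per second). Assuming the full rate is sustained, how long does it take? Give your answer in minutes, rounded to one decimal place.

29.8 minutes

2.233 GB = 2,233,000,000 bytes = 17,864,000,000 bits
10 Mbps = 10,000,000 bits/s
time = 17,864,000,000 / 10,000,000 = 1,786.40 s
1,786.40 s / 60 = 29.8 minutes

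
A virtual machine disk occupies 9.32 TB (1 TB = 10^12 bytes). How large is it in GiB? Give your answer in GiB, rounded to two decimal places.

8,679.93 GiB

9.32 TB = 9.32 × 10^12 bytes = 9,320,000,000,000 bytes
1 GiB = 1,073,741,824 bytes
9,320,000,000,000 / 1,073,741,824 = 8,679.93 GiB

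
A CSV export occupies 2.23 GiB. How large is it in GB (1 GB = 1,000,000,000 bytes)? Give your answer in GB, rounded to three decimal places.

2.394 GB

2.23 GiB × 1,073,741,824 bytes/GiB = 2,394,444,267.52 bytes
1 GB = 1,000,000,000 bytes
2,394,444,267.52 / 1,000,000,000 = 2.394 GB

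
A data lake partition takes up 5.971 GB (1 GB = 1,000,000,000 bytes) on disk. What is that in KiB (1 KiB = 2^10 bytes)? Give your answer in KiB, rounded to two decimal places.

5,831,054.69 KiB

5.971 GB = 5.971 × 10^9 bytes = 5,971,000,000 bytes
1 KiB = 2^10 bytes = 1,024 bytes
5,971,000,000 / 1,024 = 5,831,054.69 KiB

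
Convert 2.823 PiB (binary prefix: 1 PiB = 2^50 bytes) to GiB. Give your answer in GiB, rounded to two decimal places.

2,960,130.05 GiB

2.823 PiB = 2.823 × 2^50 bytes = 3,178,415,437,016,727.552 bytes
1 GiB = 2^30 bytes = 1,073,741,824 bytes
3,178,415,437,016,727.552 / 1,073,741,824 = 2,960,130.05 GiB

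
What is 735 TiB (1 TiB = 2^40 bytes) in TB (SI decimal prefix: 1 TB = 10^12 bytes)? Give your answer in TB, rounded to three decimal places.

808.141 TB

735 TiB × 1,099,511,627,776 bytes/TiB = 808,141,046,415,360 bytes
1 TB = 10^12 bytes = 1,000,000,000,000 bytes
808,141,046,415,360 / 1,000,000,000,000 = 808.141 TB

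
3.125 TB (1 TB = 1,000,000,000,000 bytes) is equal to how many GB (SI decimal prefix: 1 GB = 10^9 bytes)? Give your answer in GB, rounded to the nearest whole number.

3,125 GB

3.125 TB = 3.125 × 10^12 bytes = 3,125,000,000,000 bytes
1 GB = 1,000,000,000 bytes
3,125,000,000,000 / 1,000,000,000 = 3,125 GB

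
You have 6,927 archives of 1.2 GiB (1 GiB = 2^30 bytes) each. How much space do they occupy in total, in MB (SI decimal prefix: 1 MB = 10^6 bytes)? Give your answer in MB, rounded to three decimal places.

8,925,371.538 MB

Total = 6,927 × 1.2 GiB = 8312.4 GiB
= 8312.4 × 1,073,741,824 bytes = 8,925,371,537,817.6 bytes
1 MB = 1,000,000 bytes
8,925,371,537,817.6 / 1,000,000 = 8,925,371.538 MB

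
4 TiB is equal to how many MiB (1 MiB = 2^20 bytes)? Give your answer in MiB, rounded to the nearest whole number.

4,194,304 MiB

4 TiB × 1,099,511,627,776 bytes/TiB = 4,398,046,511,104 bytes
1 MiB = 2^20 bytes = 1,048,576 bytes
4,398,046,511,104 / 1,048,576 = 4,194,304 MiB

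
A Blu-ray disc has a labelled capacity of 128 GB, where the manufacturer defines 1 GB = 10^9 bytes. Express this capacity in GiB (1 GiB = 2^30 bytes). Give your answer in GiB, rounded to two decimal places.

119.21 GiB

128 GB = 128 × 10^9 bytes = 128,000,000,000 bytes
1 GiB = 1,073,741,824 bytes
128,000,000,000 / 1,073,741,824 = 119.21 GiB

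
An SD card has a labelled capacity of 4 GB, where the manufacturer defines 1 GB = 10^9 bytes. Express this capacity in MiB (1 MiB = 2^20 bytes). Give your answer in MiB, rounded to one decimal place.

4 GB = 4 × 10^9 bytes = 4,000,000,000 bytes
1 MiB = 1,048,576 bytes
4,000,000,000 / 1,048,576 = 3,814.7 MiB

3,814.7 MiB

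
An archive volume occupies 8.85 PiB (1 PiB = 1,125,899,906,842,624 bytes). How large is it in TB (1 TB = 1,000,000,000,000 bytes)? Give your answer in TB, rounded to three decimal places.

9,964.214 TB

8.85 PiB = 8.85 × 2^50 bytes = 9,964,214,175,557,222.4 bytes
1 TB = 10^12 bytes = 1,000,000,000,000 bytes
9,964,214,175,557,222.4 / 1,000,000,000,000 = 9,964.214 TB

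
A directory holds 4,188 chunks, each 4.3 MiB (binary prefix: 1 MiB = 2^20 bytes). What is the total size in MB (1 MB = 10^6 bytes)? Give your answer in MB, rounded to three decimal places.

Total = 4,188 × 4.3 MiB = 18008.4 MiB
= 18008.4 × 1,048,576 bytes = 18,883,176,038.4 bytes
1 MB = 1,000,000 bytes
18,883,176,038.4 / 1,000,000 = 18,883.176 MB

18,883.176 MB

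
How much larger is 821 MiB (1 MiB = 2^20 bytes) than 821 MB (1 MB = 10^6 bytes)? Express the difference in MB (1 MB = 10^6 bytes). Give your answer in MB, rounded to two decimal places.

821 MiB = 821 × 1,048,576 = 860,880,896 bytes
821 MB = 821 × 1,000,000 = 821,000,000 bytes
difference = 39,880,896 bytes
39,880,896 / 1,000,000 = 39.88 MB

39.88 MB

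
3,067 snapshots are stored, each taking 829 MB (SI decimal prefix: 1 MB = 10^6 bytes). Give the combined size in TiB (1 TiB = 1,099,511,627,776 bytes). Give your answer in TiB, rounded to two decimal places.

2.31 TiB

Total = 3,067 × 829 MB = 2,542,543 MB
= 2,542,543 × 1,000,000 bytes = 2,542,543,000,000 bytes
1 TiB = 1,099,511,627,776 bytes
2,542,543,000,000 / 1,099,511,627,776 = 2.31 TiB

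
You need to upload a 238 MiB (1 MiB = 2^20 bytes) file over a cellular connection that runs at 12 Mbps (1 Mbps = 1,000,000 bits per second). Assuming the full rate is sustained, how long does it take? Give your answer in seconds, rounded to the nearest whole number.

166 seconds

238 MiB = 249,561,088 bytes = 1,996,488,704 bits
12 Mbps = 12,000,000 bits/s
time = 1,996,488,704 / 12,000,000 = 166 s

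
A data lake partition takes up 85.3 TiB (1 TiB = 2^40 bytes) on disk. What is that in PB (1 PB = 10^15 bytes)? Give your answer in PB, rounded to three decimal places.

0.094 PB

85.3 TiB × 1,099,511,627,776 bytes/TiB = 93,788,341,849,292.8 bytes
1 PB = 1,000,000,000,000,000 bytes
93,788,341,849,292.8 / 1,000,000,000,000,000 = 0.094 PB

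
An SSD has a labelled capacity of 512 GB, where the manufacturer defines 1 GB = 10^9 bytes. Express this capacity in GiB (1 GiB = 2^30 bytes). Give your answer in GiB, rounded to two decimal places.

476.84 GiB

512 GB = 512 × 10^9 bytes = 512,000,000,000 bytes
1 GiB = 1,073,741,824 bytes
512,000,000,000 / 1,073,741,824 = 476.84 GiB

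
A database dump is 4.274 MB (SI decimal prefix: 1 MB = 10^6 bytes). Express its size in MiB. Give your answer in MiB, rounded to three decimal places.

4.076 MiB

4.274 MB × 1,000,000 bytes/MB = 4,274,000 bytes
1 MiB = 2^20 bytes = 1,048,576 bytes
4,274,000 / 1,048,576 = 4.076 MiB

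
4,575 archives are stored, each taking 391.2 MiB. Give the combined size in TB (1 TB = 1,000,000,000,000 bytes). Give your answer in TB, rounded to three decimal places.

1.877 TB

Total = 4,575 × 391.2 MiB = 1,789,740 MiB
= 1,789,740 × 1,048,576 bytes = 1,876,678,410,240 bytes
1 TB = 1,000,000,000,000 bytes
1,876,678,410,240 / 1,000,000,000,000 = 1.877 TB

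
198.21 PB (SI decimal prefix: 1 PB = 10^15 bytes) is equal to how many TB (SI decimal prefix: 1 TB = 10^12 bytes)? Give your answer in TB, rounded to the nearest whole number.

198,210 TB

198.21 PB × 1,000,000,000,000,000 bytes/PB = 198,210,000,000,000,000 bytes
1 TB = 10^12 bytes = 1,000,000,000,000 bytes
198,210,000,000,000,000 / 1,000,000,000,000 = 198,210 TB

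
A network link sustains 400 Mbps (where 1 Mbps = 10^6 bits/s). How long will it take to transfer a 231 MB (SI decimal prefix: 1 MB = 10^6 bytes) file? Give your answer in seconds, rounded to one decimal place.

4.6 seconds

231 MB = 231,000,000 bytes = 1,848,000,000 bits
400 Mbps = 400,000,000 bits/s
time = 1,848,000,000 / 400,000,000 = 4.6 s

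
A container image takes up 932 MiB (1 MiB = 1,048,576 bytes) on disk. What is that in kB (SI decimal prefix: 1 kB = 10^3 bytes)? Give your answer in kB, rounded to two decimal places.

932 MiB × 1,048,576 bytes/MiB = 977,272,832 bytes
1 kB = 1,000 bytes
977,272,832 / 1,000 = 977,272.83 kB

977,272.83 kB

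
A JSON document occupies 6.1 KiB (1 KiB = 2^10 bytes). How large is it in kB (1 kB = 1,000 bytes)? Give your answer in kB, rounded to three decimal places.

6.1 KiB × 1,024 bytes/KiB = 6,246.4 bytes
1 kB = 10^3 bytes = 1,000 bytes
6,246.4 / 1,000 = 6.246 kB

6.246 kB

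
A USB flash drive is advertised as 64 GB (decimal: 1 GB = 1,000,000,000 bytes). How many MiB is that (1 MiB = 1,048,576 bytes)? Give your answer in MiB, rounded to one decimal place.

64 GB = 64 × 10^9 bytes = 64,000,000,000 bytes
1 MiB = 2^20 bytes = 1,048,576 bytes
64,000,000,000 / 1,048,576 = 61,035.2 MiB

61,035.2 MiB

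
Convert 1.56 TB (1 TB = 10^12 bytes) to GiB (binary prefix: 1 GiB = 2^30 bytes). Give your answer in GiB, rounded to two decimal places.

1.56 TB = 1.56 × 10^12 bytes = 1,560,000,000,000 bytes
1 GiB = 1,073,741,824 bytes
1,560,000,000,000 / 1,073,741,824 = 1,452.86 GiB

1,452.86 GiB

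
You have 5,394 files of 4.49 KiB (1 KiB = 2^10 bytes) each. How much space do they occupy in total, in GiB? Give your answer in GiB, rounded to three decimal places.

Total = 5,394 × 4.49 KiB = 24219.06 KiB
= 24219.06 × 1,024 bytes = 24,800,317.44 bytes
1 GiB = 1,073,741,824 bytes
24,800,317.44 / 1,073,741,824 = 0.023 GiB

0.023 GiB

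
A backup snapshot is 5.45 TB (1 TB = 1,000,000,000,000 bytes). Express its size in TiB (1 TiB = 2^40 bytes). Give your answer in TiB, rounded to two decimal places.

4.96 TiB

5.45 TB = 5.45 × 10^12 bytes = 5,450,000,000,000 bytes
1 TiB = 1,099,511,627,776 bytes
5,450,000,000,000 / 1,099,511,627,776 = 4.96 TiB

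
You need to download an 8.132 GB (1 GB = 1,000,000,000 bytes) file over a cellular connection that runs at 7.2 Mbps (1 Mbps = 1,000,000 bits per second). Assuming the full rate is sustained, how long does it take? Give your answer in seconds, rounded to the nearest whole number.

8.132 GB = 8,132,000,000 bytes = 65,056,000,000 bits
7.2 Mbps = 7,200,000 bits/s
time = 65,056,000,000 / 7,200,000 = 9,036 s

9,036 seconds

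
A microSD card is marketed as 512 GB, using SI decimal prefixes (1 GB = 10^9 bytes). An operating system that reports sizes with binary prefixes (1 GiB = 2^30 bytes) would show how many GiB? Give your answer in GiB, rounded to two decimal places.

512 GB = 512 × 10^9 bytes = 512,000,000,000 bytes
1 GiB = 2^30 bytes = 1,073,741,824 bytes
512,000,000,000 / 1,073,741,824 = 476.84 GiB

476.84 GiB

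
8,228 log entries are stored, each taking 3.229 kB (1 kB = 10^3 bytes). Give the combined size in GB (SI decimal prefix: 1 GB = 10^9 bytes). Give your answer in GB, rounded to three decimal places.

Total = 8,228 × 3.229 kB = 26568.212 kB
= 26568.212 × 1,000 bytes = 26,568,212 bytes
1 GB = 1,000,000,000 bytes
26,568,212 / 1,000,000,000 = 0.027 GB

0.027 GB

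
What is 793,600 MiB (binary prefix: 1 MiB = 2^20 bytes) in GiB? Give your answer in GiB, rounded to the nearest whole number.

775 GiB

793,600 MiB = 793,600 × 2^20 bytes = 832,149,913,600 bytes
1 GiB = 1,073,741,824 bytes
832,149,913,600 / 1,073,741,824 = 775 GiB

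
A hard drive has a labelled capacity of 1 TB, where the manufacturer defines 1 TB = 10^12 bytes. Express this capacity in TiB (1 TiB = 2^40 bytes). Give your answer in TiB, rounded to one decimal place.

0.9 TiB

1 TB = 1 × 10^12 bytes = 1,000,000,000,000 bytes
1 TiB = 1,099,511,627,776 bytes
1,000,000,000,000 / 1,099,511,627,776 = 0.9 TiB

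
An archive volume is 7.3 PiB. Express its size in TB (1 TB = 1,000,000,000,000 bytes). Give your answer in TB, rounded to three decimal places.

8,219.069 TB

7.3 PiB = 7.3 × 2^50 bytes = 8,219,069,319,951,155.2 bytes
1 TB = 10^12 bytes = 1,000,000,000,000 bytes
8,219,069,319,951,155.2 / 1,000,000,000,000 = 8,219.069 TB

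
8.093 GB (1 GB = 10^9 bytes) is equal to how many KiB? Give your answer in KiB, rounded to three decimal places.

8.093 GB = 8.093 × 10^9 bytes = 8,093,000,000 bytes
1 KiB = 1,024 bytes
8,093,000,000 / 1,024 = 7,903,320.313 KiB

7,903,320.313 KiB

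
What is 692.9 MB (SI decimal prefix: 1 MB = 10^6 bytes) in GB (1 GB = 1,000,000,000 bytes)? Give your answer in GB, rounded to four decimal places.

0.6929 GB

692.9 MB × 1,000,000 bytes/MB = 692,900,000 bytes
1 GB = 10^9 bytes = 1,000,000,000 bytes
692,900,000 / 1,000,000,000 = 0.6929 GB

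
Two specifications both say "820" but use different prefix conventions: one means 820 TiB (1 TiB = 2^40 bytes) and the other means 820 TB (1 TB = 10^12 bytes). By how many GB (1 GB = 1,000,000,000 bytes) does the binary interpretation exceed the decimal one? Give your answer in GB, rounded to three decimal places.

81,599.535 GB

820 TiB = 820 × 1,099,511,627,776 = 901,599,534,776,320 bytes
820 TB = 820 × 1,000,000,000,000 = 820,000,000,000,000 bytes
difference = 81,599,534,776,320 bytes
81,599,534,776,320 / 1,000,000,000 = 81,599.535 GB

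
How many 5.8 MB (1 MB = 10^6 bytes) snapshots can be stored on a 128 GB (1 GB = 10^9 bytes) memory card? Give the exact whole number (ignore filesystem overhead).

22,068

Capacity: 128 GB = 128,000,000,000 bytes
Per item: 5.8 MB = 5,800,000 bytes
⌊128,000,000,000 / 5,800,000⌋ = 22,068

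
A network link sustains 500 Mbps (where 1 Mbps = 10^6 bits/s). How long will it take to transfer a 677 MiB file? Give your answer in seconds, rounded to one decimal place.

677 MiB = 709,885,952 bytes = 5,679,087,616 bits
500 Mbps = 500,000,000 bits/s
time = 5,679,087,616 / 500,000,000 = 11.4 s

11.4 seconds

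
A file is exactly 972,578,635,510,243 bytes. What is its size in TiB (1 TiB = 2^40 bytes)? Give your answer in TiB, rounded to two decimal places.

972,578,635,510,243 bytes given.
1 TiB = 2^40 bytes = 1,099,511,627,776 bytes
972,578,635,510,243 / 1,099,511,627,776 = 884.56 TiB

884.56 TiB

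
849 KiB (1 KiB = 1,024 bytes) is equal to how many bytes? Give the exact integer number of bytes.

849 × 1,024 = 869,376 bytes  (1 KiB = 2^10 bytes)

869,376 bytes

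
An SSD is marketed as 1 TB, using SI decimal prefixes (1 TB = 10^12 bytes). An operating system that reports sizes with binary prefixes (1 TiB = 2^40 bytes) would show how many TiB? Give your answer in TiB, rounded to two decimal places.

0.91 TiB

1 TB = 1 × 10^12 bytes = 1,000,000,000,000 bytes
1 TiB = 2^40 bytes = 1,099,511,627,776 bytes
1,000,000,000,000 / 1,099,511,627,776 = 0.91 TiB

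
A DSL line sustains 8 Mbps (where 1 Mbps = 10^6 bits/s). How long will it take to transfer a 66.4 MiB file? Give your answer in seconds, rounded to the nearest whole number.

66.4 MiB = 69,625,446.4 bytes = 557,003,571.2 bits
8 Mbps = 8,000,000 bits/s
time = 557,003,571.2 / 8,000,000 = 70 s

70 seconds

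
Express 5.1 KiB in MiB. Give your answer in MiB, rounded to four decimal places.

5.1 KiB = 5.1 × 2^10 bytes = 5,222.4 bytes
1 MiB = 1,048,576 bytes
5,222.4 / 1,048,576 = 0.0050 MiB

0.0050 MiB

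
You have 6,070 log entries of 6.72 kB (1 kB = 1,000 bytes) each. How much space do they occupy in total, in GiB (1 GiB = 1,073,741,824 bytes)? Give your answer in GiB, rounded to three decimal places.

0.038 GiB

Total = 6,070 × 6.72 kB = 40790.4 kB
= 40790.4 × 1,000 bytes = 40,790,400 bytes
1 GiB = 1,073,741,824 bytes
40,790,400 / 1,073,741,824 = 0.038 GiB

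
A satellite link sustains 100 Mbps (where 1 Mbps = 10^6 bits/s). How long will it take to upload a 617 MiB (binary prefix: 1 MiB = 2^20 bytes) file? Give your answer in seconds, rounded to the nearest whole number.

617 MiB = 646,971,392 bytes = 5,175,771,136 bits
100 Mbps = 100,000,000 bits/s
time = 5,175,771,136 / 100,000,000 = 52 s

52 seconds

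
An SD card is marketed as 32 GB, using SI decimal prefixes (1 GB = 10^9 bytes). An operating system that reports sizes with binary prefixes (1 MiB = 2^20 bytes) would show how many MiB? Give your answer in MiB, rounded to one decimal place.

32 GB × 1,000,000,000 bytes/GB = 32,000,000,000 bytes
1 MiB = 2^20 bytes = 1,048,576 bytes
32,000,000,000 / 1,048,576 = 30,517.6 MiB

30,517.6 MiB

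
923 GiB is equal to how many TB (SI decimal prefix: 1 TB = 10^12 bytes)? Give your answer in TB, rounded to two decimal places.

923 GiB × 1,073,741,824 bytes/GiB = 991,063,703,552 bytes
1 TB = 1,000,000,000,000 bytes
991,063,703,552 / 1,000,000,000,000 = 0.99 TB

0.99 TB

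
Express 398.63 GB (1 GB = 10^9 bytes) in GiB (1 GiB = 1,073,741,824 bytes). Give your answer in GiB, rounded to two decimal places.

398.63 GB = 398.63 × 10^9 bytes = 398,630,000,000 bytes
1 GiB = 2^30 bytes = 1,073,741,824 bytes
398,630,000,000 / 1,073,741,824 = 371.25 GiB

371.25 GiB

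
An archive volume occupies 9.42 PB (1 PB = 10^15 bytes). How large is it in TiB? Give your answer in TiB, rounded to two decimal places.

8,567.44 TiB

9.42 PB = 9.42 × 10^15 bytes = 9,420,000,000,000,000 bytes
1 TiB = 1,099,511,627,776 bytes
9,420,000,000,000,000 / 1,099,511,627,776 = 8,567.44 TiB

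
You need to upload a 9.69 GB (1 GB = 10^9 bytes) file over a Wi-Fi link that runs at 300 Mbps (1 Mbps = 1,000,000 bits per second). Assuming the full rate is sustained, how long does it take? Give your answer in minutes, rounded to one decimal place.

4.3 minutes

9.69 GB = 9,690,000,000 bytes = 77,520,000,000 bits
300 Mbps = 300,000,000 bits/s
time = 77,520,000,000 / 300,000,000 = 258.40 s
258.40 s / 60 = 4.3 minutes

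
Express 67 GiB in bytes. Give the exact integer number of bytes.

67 × 1,073,741,824 = 71,940,702,208 bytes

71,940,702,208 bytes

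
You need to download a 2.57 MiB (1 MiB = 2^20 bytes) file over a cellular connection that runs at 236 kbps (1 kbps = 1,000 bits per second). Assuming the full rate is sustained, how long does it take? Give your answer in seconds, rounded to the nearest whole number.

91 seconds

2.57 MiB = 2,694,840.32 bytes = 21,558,722.56 bits
236 kbps = 236,000 bits/s
time = 21,558,722.56 / 236,000 = 91 s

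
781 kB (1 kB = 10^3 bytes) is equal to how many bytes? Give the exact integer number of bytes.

781 × 1,000 = 781,000 bytes  (1 kB = 10^3 bytes)

781,000 bytes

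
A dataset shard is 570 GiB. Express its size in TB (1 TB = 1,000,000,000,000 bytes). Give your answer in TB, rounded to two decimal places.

0.61 TB

570 GiB × 1,073,741,824 bytes/GiB = 612,032,839,680 bytes
1 TB = 1,000,000,000,000 bytes
612,032,839,680 / 1,000,000,000,000 = 0.61 TB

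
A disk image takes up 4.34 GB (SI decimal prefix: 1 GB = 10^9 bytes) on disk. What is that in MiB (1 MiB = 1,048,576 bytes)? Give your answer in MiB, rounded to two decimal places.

4,138.95 MiB

4.34 GB = 4.34 × 10^9 bytes = 4,340,000,000 bytes
1 MiB = 2^20 bytes = 1,048,576 bytes
4,340,000,000 / 1,048,576 = 4,138.95 MiB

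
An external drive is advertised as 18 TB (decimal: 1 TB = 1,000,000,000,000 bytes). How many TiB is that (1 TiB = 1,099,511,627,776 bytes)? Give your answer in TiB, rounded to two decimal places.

18 TB = 18 × 10^12 bytes = 18,000,000,000,000 bytes
1 TiB = 2^40 bytes = 1,099,511,627,776 bytes
18,000,000,000,000 / 1,099,511,627,776 = 16.37 TiB

16.37 TiB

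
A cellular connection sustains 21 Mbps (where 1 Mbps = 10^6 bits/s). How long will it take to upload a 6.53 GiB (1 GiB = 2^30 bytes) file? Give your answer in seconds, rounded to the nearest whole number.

2,671 seconds

6.53 GiB = 7,011,534,110.72 bytes = 56,092,272,885.76 bits
21 Mbps = 21,000,000 bits/s
time = 56,092,272,885.76 / 21,000,000 = 2,671 s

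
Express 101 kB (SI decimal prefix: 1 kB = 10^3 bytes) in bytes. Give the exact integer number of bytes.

101,000 bytes

101 × 1,000 = 101,000 bytes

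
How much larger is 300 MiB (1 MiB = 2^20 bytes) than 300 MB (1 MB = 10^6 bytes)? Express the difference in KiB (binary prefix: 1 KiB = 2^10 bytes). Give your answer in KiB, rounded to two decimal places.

14,231.25 KiB

300 MiB = 300 × 1,048,576 = 314,572,800 bytes
300 MB = 300 × 1,000,000 = 300,000,000 bytes
difference = 14,572,800 bytes
14,572,800 / 1,024 = 14,231.25 KiB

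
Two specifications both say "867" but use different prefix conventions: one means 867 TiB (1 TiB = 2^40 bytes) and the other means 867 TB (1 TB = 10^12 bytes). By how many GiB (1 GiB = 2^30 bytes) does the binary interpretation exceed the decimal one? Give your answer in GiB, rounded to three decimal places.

80,351.328 GiB

867 TiB = 867 × 1,099,511,627,776 = 953,276,581,281,792 bytes
867 TB = 867 × 1,000,000,000,000 = 867,000,000,000,000 bytes
difference = 86,276,581,281,792 bytes
86,276,581,281,792 / 1,073,741,824 = 80,351.328 GiB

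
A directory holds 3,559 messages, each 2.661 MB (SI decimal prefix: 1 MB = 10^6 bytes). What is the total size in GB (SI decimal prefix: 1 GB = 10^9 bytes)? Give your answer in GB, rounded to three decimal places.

Total = 3,559 × 2.661 MB = 9470.499 MB
= 9470.499 × 1,000,000 bytes = 9,470,499,000 bytes
1 GB = 1,000,000,000 bytes
9,470,499,000 / 1,000,000,000 = 9.470 GB

9.470 GB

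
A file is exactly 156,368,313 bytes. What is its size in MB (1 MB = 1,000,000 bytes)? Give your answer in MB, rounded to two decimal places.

156,368,313 bytes given.
1 MB = 1,000,000 bytes
156,368,313 / 1,000,000 = 156.37 MB

156.37 MB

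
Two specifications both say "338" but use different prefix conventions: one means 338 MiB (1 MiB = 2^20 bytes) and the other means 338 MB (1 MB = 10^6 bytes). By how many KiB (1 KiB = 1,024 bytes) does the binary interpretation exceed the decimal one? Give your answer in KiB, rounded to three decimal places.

338 MiB = 338 × 1,048,576 = 354,418,688 bytes
338 MB = 338 × 1,000,000 = 338,000,000 bytes
difference = 16,418,688 bytes
16,418,688 / 1,024 = 16,033.875 KiB

16,033.875 KiB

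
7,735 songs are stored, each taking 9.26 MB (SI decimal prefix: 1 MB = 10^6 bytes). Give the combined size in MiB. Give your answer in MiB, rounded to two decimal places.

Total = 7,735 × 9.26 MB = 71626.1 MB
= 71626.1 × 1,000,000 bytes = 71,626,100,000 bytes
1 MiB = 1,048,576 bytes
71,626,100,000 / 1,048,576 = 68,307.97 MiB

68,307.97 MiB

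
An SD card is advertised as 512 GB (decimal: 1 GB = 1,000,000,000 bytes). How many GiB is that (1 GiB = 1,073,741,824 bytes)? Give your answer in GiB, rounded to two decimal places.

512 GB = 512 × 10^9 bytes = 512,000,000,000 bytes
1 GiB = 2^30 bytes = 1,073,741,824 bytes
512,000,000,000 / 1,073,741,824 = 476.84 GiB

476.84 GiB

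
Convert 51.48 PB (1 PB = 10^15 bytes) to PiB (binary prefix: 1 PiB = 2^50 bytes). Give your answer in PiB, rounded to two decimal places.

45.72 PiB

51.48 PB = 51.48 × 10^15 bytes = 51,480,000,000,000,000 bytes
1 PiB = 2^50 bytes = 1,125,899,906,842,624 bytes
51,480,000,000,000,000 / 1,125,899,906,842,624 = 45.72 PiB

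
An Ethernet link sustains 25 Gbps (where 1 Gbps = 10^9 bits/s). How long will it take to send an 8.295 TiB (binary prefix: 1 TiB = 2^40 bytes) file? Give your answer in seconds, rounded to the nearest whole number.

8.295 TiB = 9,120,448,952,401.92 bytes = 72,963,591,619,215.36 bits
25 Gbps = 25,000,000,000 bits/s
time = 72,963,591,619,215.36 / 25,000,000,000 = 2,919 s

2,919 seconds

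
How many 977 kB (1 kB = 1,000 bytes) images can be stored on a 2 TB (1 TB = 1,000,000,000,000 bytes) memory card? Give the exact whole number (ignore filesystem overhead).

2,047,082

Capacity: 2 TB = 2,000,000,000,000 bytes
Per item: 977 kB = 977,000 bytes
⌊2,000,000,000,000 / 977,000⌋ = 2,047,082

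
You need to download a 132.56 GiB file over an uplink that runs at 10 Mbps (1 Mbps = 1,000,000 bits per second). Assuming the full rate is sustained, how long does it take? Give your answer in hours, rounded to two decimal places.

132.56 GiB = 142,335,216,189.44 bytes = 1,138,681,729,515.52 bits
10 Mbps = 10,000,000 bits/s
time = 1,138,681,729,515.52 / 10,000,000 = 113,868.1730 s
113,868.1730 s / 3600 = 31.63 hours

31.63 hours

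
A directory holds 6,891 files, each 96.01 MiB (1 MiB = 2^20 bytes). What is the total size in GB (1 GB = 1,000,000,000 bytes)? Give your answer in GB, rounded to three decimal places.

693.743 GB

Total = 6,891 × 96.01 MiB = 661604.91 MiB
= 661604.91 × 1,048,576 bytes = 693,743,030,108.16 bytes
1 GB = 1,000,000,000 bytes
693,743,030,108.16 / 1,000,000,000 = 693.743 GB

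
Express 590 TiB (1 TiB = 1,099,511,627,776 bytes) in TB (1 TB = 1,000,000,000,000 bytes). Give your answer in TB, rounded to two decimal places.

590 TiB × 1,099,511,627,776 bytes/TiB = 648,711,860,387,840 bytes
1 TB = 1,000,000,000,000 bytes
648,711,860,387,840 / 1,000,000,000,000 = 648.71 TB

648.71 TB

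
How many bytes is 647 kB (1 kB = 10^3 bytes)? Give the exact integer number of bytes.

647 × 1,000 = 647,000 bytes  (1 kB = 10^3 bytes)

647,000 bytes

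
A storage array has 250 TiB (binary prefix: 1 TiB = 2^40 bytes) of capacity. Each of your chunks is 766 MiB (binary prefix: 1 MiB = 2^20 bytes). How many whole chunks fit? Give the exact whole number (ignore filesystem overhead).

342,224

Capacity: 250 TiB = 274,877,906,944,000 bytes
Per item: 766 MiB = 803,209,216 bytes
⌊274,877,906,944,000 / 803,209,216⌋ = 342,224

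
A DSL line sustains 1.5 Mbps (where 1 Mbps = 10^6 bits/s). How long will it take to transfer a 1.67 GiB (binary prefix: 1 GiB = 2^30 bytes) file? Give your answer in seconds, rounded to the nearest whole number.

9,563 seconds

1.67 GiB = 1,793,148,846.08 bytes = 14,345,190,768.64 bits
1.5 Mbps = 1,500,000 bits/s
time = 14,345,190,768.64 / 1,500,000 = 9,563 s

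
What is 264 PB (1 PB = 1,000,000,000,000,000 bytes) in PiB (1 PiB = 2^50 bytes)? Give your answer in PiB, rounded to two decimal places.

264 PB × 1,000,000,000,000,000 bytes/PB = 264,000,000,000,000,000 bytes
1 PiB = 1,125,899,906,842,624 bytes
264,000,000,000,000,000 / 1,125,899,906,842,624 = 234.48 PiB

234.48 PiB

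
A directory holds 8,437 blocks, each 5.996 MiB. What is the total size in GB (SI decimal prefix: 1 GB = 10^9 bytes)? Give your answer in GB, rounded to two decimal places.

Total = 8,437 × 5.996 MiB = 50588.252 MiB
= 50588.252 × 1,048,576 bytes = 53,045,626,929.152 bytes
1 GB = 1,000,000,000 bytes
53,045,626,929.152 / 1,000,000,000 = 53.05 GB

53.05 GB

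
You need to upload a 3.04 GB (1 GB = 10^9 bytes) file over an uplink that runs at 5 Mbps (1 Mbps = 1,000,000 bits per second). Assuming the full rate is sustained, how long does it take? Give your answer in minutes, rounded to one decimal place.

81.1 minutes

3.04 GB = 3,040,000,000 bytes = 24,320,000,000 bits
5 Mbps = 5,000,000 bits/s
time = 24,320,000,000 / 5,000,000 = 4,864.00 s
4,864.00 s / 60 = 81.1 minutes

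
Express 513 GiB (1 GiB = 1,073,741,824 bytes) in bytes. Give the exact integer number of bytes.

550,829,555,712 bytes

513 × 1,073,741,824 = 550,829,555,712 bytes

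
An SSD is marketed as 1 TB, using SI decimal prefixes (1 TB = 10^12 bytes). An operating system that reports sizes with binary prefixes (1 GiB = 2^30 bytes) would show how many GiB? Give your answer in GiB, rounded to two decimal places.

931.32 GiB

1 TB = 1 × 10^12 bytes = 1,000,000,000,000 bytes
1 GiB = 1,073,741,824 bytes
1,000,000,000,000 / 1,073,741,824 = 931.32 GiB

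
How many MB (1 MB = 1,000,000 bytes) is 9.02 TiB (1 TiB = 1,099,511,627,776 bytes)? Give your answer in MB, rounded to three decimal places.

9.02 TiB = 9.02 × 2^40 bytes = 9,917,594,882,539.52 bytes
1 MB = 1,000,000 bytes
9,917,594,882,539.52 / 1,000,000 = 9,917,594.883 MB

9,917,594.883 MB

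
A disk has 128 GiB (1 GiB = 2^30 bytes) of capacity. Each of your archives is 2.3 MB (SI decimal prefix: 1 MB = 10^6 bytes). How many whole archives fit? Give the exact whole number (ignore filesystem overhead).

59,756

Capacity: 128 GiB = 137,438,953,472 bytes
Per item: 2.3 MB = 2,300,000 bytes
⌊137,438,953,472 / 2,300,000⌋ = 59,756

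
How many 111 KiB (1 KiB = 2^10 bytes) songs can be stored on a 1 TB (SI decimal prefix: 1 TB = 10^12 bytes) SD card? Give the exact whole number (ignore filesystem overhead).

Capacity: 1 TB = 1,000,000,000,000 bytes
Per item: 111 KiB = 113,664 bytes
⌊1,000,000,000,000 / 113,664⌋ = 8,797,860

8,797,860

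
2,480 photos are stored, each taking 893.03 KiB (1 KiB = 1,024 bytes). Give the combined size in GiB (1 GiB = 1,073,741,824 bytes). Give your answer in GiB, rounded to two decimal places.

2.11 GiB

Total = 2,480 × 893.03 KiB = 2214714.4 KiB
= 2214714.4 × 1,024 bytes = 2,267,867,545.6 bytes
1 GiB = 1,073,741,824 bytes
2,267,867,545.6 / 1,073,741,824 = 2.11 GiB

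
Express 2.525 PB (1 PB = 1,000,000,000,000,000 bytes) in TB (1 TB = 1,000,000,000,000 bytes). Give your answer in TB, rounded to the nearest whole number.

2,525 TB

2.525 PB = 2.525 × 10^15 bytes = 2,525,000,000,000,000 bytes
1 TB = 1,000,000,000,000 bytes
2,525,000,000,000,000 / 1,000,000,000,000 = 2,525 TB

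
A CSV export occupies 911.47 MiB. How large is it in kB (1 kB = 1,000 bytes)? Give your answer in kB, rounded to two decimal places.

955,745.57 kB

911.47 MiB = 911.47 × 2^20 bytes = 955,745,566.72 bytes
1 kB = 10^3 bytes = 1,000 bytes
955,745,566.72 / 1,000 = 955,745.57 kB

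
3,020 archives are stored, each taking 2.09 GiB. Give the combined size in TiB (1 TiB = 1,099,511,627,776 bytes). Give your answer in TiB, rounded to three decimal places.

6.164 TiB

Total = 3,020 × 2.09 GiB = 6311.8 GiB
= 6311.8 × 1,073,741,824 bytes = 6,777,243,644,723.2 bytes
1 TiB = 1,099,511,627,776 bytes
6,777,243,644,723.2 / 1,099,511,627,776 = 6.164 TiB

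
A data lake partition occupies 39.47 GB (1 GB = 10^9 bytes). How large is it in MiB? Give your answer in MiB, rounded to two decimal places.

37,641.53 MiB

39.47 GB × 1,000,000,000 bytes/GB = 39,470,000,000 bytes
1 MiB = 1,048,576 bytes
39,470,000,000 / 1,048,576 = 37,641.53 MiB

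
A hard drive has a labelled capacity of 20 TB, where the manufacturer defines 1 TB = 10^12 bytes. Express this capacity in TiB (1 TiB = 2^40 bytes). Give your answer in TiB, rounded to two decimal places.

18.19 TiB

20 TB = 20 × 10^12 bytes = 20,000,000,000,000 bytes
1 TiB = 2^40 bytes = 1,099,511,627,776 bytes
20,000,000,000,000 / 1,099,511,627,776 = 18.19 TiB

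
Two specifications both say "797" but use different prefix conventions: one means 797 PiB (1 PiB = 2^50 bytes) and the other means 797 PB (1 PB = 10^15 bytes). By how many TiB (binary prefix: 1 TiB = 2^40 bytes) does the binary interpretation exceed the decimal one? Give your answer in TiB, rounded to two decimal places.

797 PiB = 797 × 1,125,899,906,842,624 = 897,342,225,753,571,328 bytes
797 PB = 797 × 1,000,000,000,000,000 = 797,000,000,000,000,000 bytes
difference = 100,342,225,753,571,328 bytes
100,342,225,753,571,328 / 1,099,511,627,776 = 91,260.72 TiB

91,260.72 TiB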